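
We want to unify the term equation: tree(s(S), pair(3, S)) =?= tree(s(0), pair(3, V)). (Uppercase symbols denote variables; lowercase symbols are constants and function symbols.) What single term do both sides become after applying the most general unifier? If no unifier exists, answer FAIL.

tree(s(0), pair(3, 0))

Decompose tree/2: s(S) =?= s(0),  pair(3, S) =?= pair(3, V).
Decompose s/1: S =?= 0.
Bind S := 0; substituting into the remaining equation gives: pair(3, 0) =?= pair(3, V).
Decompose pair/2: 3 =?= 3,  0 =?= V.
Delete trivial equation 3 =?= 3.
Bind V := 0.
Applying the MGU to either side gives tree(s(0), pair(3, 0)).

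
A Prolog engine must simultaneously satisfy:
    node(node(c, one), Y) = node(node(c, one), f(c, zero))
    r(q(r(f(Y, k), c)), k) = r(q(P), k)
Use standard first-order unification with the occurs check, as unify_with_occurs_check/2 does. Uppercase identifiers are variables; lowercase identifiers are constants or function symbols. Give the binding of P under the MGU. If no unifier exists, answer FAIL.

r(f(f(c, zero), k), c)

Decompose node/2: node(c, one) = node(c, one),  Y = f(c, zero).
Delete trivial equation node(c, one) = node(c, one).
Bind Y := f(c, zero); substituting into the remaining equation gives: r(q(r(f(f(c, zero), k), c)), k) = r(q(P), k).
Decompose r/2: q(r(f(f(c, zero), k), c)) = q(P),  k = k.
Decompose q/1: r(f(f(c, zero), k), c) = P.
Bind P := r(f(f(c, zero), k), c); no other remaining equation mentions P.
Delete trivial equation k = k.
MGU = { Y = f(c, zero), P = r(f(f(c, zero), k), c) }, so P = r(f(f(c, zero), k), c).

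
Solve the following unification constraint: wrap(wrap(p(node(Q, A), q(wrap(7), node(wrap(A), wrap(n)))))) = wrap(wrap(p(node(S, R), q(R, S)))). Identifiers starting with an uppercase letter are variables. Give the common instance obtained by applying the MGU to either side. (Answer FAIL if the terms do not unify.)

Decompose wrap/1: wrap(p(node(Q, A), q(wrap(7), node(wrap(A), wrap(n))))) = wrap(p(node(S, R), q(R, S))).
Decompose wrap/1: p(node(Q, A), q(wrap(7), node(wrap(A), wrap(n)))) = p(node(S, R), q(R, S)).
Decompose p/2: node(Q, A) = node(S, R),  q(wrap(7), node(wrap(A), wrap(n))) = q(R, S).
Decompose node/2: Q = S,  A = R.
Bind Q := S; no other remaining equation mentions Q.
Bind A := R; substituting into the remaining equation gives: q(wrap(7), node(wrap(R), wrap(n))) = q(R, S).
Decompose q/2: wrap(7) = R,  node(wrap(R), wrap(n)) = S.
Bind R := wrap(7); substituting into the remaining equation gives: node(wrap(wrap(7)), wrap(n)) = S. Substituting into the earlier binding gives A := wrap(7).
Bind S := node(wrap(wrap(7)), wrap(n)). Substituting into the earlier binding gives Q := node(wrap(wrap(7)), wrap(n)).
Applying the MGU to either side gives wrap(wrap(p(node(node(wrap(wrap(7)), wrap(n)), wrap(7)), q(wrap(7), node(wrap(wrap(7)), wrap(n)))))).

wrap(wrap(p(node(node(wrap(wrap(7)), wrap(n)), wrap(7)), q(wrap(7), node(wrap(wrap(7)), wrap(n))))))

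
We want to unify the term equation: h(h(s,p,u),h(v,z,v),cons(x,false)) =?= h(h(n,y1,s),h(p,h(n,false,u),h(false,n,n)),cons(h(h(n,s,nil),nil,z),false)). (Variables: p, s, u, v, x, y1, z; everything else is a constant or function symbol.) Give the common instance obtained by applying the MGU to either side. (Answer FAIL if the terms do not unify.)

h(h(n,h(false,n,n),n),h(h(false,n,n),h(n,false,n),h(false,n,n)),cons(h(h(n,n,nil),nil,h(n,false,n)),false))

Decompose h/3: h(s,p,u) =?= h(n,y1,s),  h(v,z,v) =?= h(p,h(n,false,u),h(false,n,n)),  cons(x,false) =?= cons(h(h(n,s,nil),nil,z),false).
Decompose h/3: s =?= n,  p =?= y1,  u =?= s.
Bind s := n; substituting into the 2 remaining equations that mention s gives: u =?= n,  cons(x,false) =?= cons(h(h(n,n,nil),nil,z),false).
Bind p := y1; substituting into the one remaining equation that mentions p gives: h(v,z,v) =?= h(y1,h(n,false,u),h(false,n,n)).
Bind u := n; substituting into the one remaining equation that mentions u gives: h(v,z,v) =?= h(y1,h(n,false,n),h(false,n,n)).
Decompose h/3: v =?= y1,  z =?= h(n,false,n),  v =?= h(false,n,n).
Bind v := y1; substituting into the one remaining equation that mentions v gives: y1 =?= h(false,n,n).
Bind z := h(n,false,n); substituting into the one remaining equation that mentions z gives: cons(x,false) =?= cons(h(h(n,n,nil),nil,h(n,false,n)),false).
Bind y1 := h(false,n,n); no other remaining equation mentions y1. Substituting into the earlier bindings gives p := h(false,n,n), v := h(false,n,n).
Decompose cons/2: x =?= h(h(n,n,nil),nil,h(n,false,n)),  false =?= false.
Bind x := h(h(n,n,nil),nil,h(n,false,n)); no other remaining equation mentions x.
Delete trivial equation false =?= false.
Applying the MGU to either side gives h(h(n,h(false,n,n),n),h(h(false,n,n),h(n,false,n),h(false,n,n)),cons(h(h(n,n,nil),nil,h(n,false,n)),false)).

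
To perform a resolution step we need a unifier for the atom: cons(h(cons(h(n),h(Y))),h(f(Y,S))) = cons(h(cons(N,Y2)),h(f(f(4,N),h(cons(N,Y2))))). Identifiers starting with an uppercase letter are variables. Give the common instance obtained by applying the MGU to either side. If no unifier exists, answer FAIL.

cons(h(cons(h(n),h(f(4,h(n))))),h(f(f(4,h(n)),h(cons(h(n),h(f(4,h(n))))))))

Decompose cons/2: h(cons(h(n),h(Y))) = h(cons(N,Y2)),  h(f(Y,S)) = h(f(f(4,N),h(cons(N,Y2)))).
Decompose h/1: cons(h(n),h(Y)) = cons(N,Y2).
Decompose cons/2: h(n) = N,  h(Y) = Y2.
Bind N := h(n); substituting into the one remaining equation that mentions N gives: h(f(Y,S)) = h(f(f(4,h(n)),h(cons(h(n),Y2)))).
Bind Y2 := h(Y); substituting into the remaining equation gives: h(f(Y,S)) = h(f(f(4,h(n)),h(cons(h(n),h(Y))))).
Decompose h/1: f(Y,S) = f(f(4,h(n)),h(cons(h(n),h(Y)))).
Decompose f/2: Y = f(4,h(n)),  S = h(cons(h(n),h(Y))).
Bind Y := f(4,h(n)); substituting into the remaining equation gives: S = h(cons(h(n),h(f(4,h(n))))). Substituting into the earlier binding gives Y2 := h(f(4,h(n))).
Bind S := h(cons(h(n),h(f(4,h(n))))).
Applying the MGU to either side gives cons(h(cons(h(n),h(f(4,h(n))))),h(f(f(4,h(n)),h(cons(h(n),h(f(4,h(n)))))))).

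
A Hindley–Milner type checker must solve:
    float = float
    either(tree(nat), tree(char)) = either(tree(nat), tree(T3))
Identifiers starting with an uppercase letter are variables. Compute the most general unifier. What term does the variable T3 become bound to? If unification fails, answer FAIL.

char

Delete trivial equation float = float.
Decompose either/2: tree(nat) = tree(nat),  tree(char) = tree(T3).
Delete trivial equation tree(nat) = tree(nat).
Decompose tree/1: char = T3.
Bind T3 := char.
MGU = { T3 := char }, so T3 := char.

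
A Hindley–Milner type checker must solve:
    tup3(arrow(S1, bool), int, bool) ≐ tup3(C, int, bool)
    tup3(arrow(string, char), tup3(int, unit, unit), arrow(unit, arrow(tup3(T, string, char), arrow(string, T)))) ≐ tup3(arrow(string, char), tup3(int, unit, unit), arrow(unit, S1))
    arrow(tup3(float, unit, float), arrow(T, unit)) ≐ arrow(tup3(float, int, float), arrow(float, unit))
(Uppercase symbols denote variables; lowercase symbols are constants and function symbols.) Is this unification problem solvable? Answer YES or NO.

NO

Decompose tup3/3: arrow(S1, bool) ≐ C,  int ≐ int,  bool ≐ bool.
Bind C := arrow(S1, bool); no other remaining equation mentions C.
Delete trivial equation int ≐ int.
Delete trivial equation bool ≐ bool.
Decompose tup3/3: arrow(string, char) ≐ arrow(string, char),  tup3(int, unit, unit) ≐ tup3(int, unit, unit),  arrow(unit, arrow(tup3(T, string, char), arrow(string, T))) ≐ arrow(unit, S1).
Delete trivial equation arrow(string, char) ≐ arrow(string, char).
Delete trivial equation tup3(int, unit, unit) ≐ tup3(int, unit, unit).
Decompose arrow/2: unit ≐ unit,  arrow(tup3(T, string, char), arrow(string, T)) ≐ S1.
Delete trivial equation unit ≐ unit.
Bind S1 := arrow(tup3(T, string, char), arrow(string, T)); no other remaining equation mentions S1. Substituting into the earlier binding gives C := arrow(arrow(tup3(T, string, char), arrow(string, T)), bool).
Decompose arrow/2: tup3(float, unit, float) ≐ tup3(float, int, float),  arrow(T, unit) ≐ arrow(float, unit).
Decompose tup3/3: float ≐ float,  unit ≐ int,  float ≐ float.
Delete trivial equation float ≐ float.
Clash: constants unit and int differ; no unifier exists.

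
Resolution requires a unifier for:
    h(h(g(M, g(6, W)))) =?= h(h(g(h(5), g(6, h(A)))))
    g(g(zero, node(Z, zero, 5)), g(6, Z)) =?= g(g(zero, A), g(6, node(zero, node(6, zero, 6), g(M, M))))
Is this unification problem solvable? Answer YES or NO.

YES

Decompose h/1: h(g(M, g(6, W))) =?= h(g(h(5), g(6, h(A)))).
Decompose h/1: g(M, g(6, W)) =?= g(h(5), g(6, h(A))).
Decompose g/2: M =?= h(5),  g(6, W) =?= g(6, h(A)).
Bind M := h(5); substituting into the one remaining equation that mentions M gives: g(g(zero, node(Z, zero, 5)), g(6, Z)) =?= g(g(zero, A), g(6, node(zero, node(6, zero, 6), g(h(5), h(5))))).
Decompose g/2: 6 =?= 6,  W =?= h(A).
Delete trivial equation 6 =?= 6.
Bind W := h(A); no other remaining equation mentions W.
Decompose g/2: g(zero, node(Z, zero, 5)) =?= g(zero, A),  g(6, Z) =?= g(6, node(zero, node(6, zero, 6), g(h(5), h(5)))).
Decompose g/2: zero =?= zero,  node(Z, zero, 5) =?= A.
Delete trivial equation zero =?= zero.
Bind A := node(Z, zero, 5); no other remaining equation mentions A. Substituting into the earlier binding gives W := h(node(Z, zero, 5)).
Decompose g/2: 6 =?= 6,  Z =?= node(zero, node(6, zero, 6), g(h(5), h(5))).
Delete trivial equation 6 =?= 6.
Bind Z := node(zero, node(6, zero, 6), g(h(5), h(5))). Substituting into the earlier bindings gives W := h(node(node(zero, node(6, zero, 6), g(h(5), h(5))), zero, 5)), A := node(node(zero, node(6, zero, 6), g(h(5), h(5))), zero, 5).
No equations remain and no clash or occurs-check failure arose, so a unifier exists.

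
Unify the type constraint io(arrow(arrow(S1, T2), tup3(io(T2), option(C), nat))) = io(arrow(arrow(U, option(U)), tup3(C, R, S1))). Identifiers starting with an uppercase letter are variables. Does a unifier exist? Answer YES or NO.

YES

Decompose io/1: arrow(arrow(S1, T2), tup3(io(T2), option(C), nat)) = arrow(arrow(U, option(U)), tup3(C, R, S1)).
Decompose arrow/2: arrow(S1, T2) = arrow(U, option(U)),  tup3(io(T2), option(C), nat) = tup3(C, R, S1).
Decompose arrow/2: S1 = U,  T2 = option(U).
Bind S1 := U; substituting into the one remaining equation that mentions S1 gives: tup3(io(T2), option(C), nat) = tup3(C, R, U).
Bind T2 := option(U); substituting into the remaining equation gives: tup3(io(option(U)), option(C), nat) = tup3(C, R, U).
Decompose tup3/3: io(option(U)) = C,  option(C) = R,  nat = U.
Bind C := io(option(U)); substituting into the one remaining equation that mentions C gives: option(io(option(U))) = R.
Bind R := option(io(option(U))); no other remaining equation mentions R.
Bind U := nat. Substituting into the earlier bindings gives S1 := nat, T2 := option(nat), C := io(option(nat)), R := option(io(option(nat))).
No equations remain and no clash or occurs-check failure arose, so a unifier exists.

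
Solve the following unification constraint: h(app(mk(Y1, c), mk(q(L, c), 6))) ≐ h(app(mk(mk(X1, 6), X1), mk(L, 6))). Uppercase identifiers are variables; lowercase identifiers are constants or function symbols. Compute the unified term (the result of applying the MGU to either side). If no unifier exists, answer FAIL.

FAIL

Decompose h/1: app(mk(Y1, c), mk(q(L, c), 6)) ≐ app(mk(mk(X1, 6), X1), mk(L, 6)).
Decompose app/2: mk(Y1, c) ≐ mk(mk(X1, 6), X1),  mk(q(L, c), 6) ≐ mk(L, 6).
Decompose mk/2: Y1 ≐ mk(X1, 6),  c ≐ X1.
Bind Y1 := mk(X1, 6); no other remaining equation mentions Y1.
Bind X1 := c; no other remaining equation mentions X1. Substituting into the earlier binding gives Y1 := mk(c, 6).
Decompose mk/2: q(L, c) ≐ L,  6 ≐ 6.
Occurs check fails: L occurs in q(L, c); the equation L ≐ q(L, c) has no finite solution.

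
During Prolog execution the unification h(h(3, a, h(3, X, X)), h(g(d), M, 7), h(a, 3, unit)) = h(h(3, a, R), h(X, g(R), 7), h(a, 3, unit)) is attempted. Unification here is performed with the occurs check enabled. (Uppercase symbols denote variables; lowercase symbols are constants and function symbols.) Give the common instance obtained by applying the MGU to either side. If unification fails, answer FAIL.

Decompose h/3: h(3, a, h(3, X, X)) = h(3, a, R),  h(g(d), M, 7) = h(X, g(R), 7),  h(a, 3, unit) = h(a, 3, unit).
Decompose h/3: 3 = 3,  a = a,  h(3, X, X) = R.
Delete trivial equation 3 = 3.
Delete trivial equation a = a.
Bind R := h(3, X, X); substituting into the one remaining equation that mentions R gives: h(g(d), M, 7) = h(X, g(h(3, X, X)), 7).
Decompose h/3: g(d) = X,  M = g(h(3, X, X)),  7 = 7.
Bind X := g(d); substituting into the one remaining equation that mentions X gives: M = g(h(3, g(d), g(d))). Substituting into the earlier binding gives R := h(3, g(d), g(d)).
Bind M := g(h(3, g(d), g(d))); no other remaining equation mentions M.
Delete trivial equation 7 = 7.
Delete trivial equation h(a, 3, unit) = h(a, 3, unit).
Applying the MGU to either side gives h(h(3, a, h(3, g(d), g(d))), h(g(d), g(h(3, g(d), g(d))), 7), h(a, 3, unit)).

h(h(3, a, h(3, g(d), g(d))), h(g(d), g(h(3, g(d), g(d))), 7), h(a, 3, unit))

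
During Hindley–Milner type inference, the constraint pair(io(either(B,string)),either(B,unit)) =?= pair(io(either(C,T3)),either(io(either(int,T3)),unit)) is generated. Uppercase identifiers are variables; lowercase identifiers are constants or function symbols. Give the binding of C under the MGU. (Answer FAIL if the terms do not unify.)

Decompose pair/2: io(either(B,string)) =?= io(either(C,T3)),  either(B,unit) =?= either(io(either(int,T3)),unit).
Decompose io/1: either(B,string) =?= either(C,T3).
Decompose either/2: B =?= C,  string =?= T3.
Bind B := C; substituting into the one remaining equation that mentions B gives: either(C,unit) =?= either(io(either(int,T3)),unit).
Bind T3 := string; substituting into the remaining equation gives: either(C,unit) =?= either(io(either(int,string)),unit).
Decompose either/2: C =?= io(either(int,string)),  unit =?= unit.
Bind C := io(either(int,string)); no other remaining equation mentions C. Substituting into the earlier binding gives B := io(either(int,string)).
Delete trivial equation unit =?= unit.
MGU = { B -> io(either(int,string)), T3 -> string, C -> io(either(int,string)) }, so C -> io(either(int,string)).

io(either(int,string))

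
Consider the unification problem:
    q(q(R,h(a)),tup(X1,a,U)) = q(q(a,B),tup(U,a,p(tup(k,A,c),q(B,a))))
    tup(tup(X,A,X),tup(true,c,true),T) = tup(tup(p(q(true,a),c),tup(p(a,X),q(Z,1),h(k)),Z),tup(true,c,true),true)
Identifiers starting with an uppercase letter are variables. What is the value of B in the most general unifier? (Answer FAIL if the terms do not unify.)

Decompose q/2: q(R,h(a)) = q(a,B),  tup(X1,a,U) = tup(U,a,p(tup(k,A,c),q(B,a))).
Decompose q/2: R = a,  h(a) = B.
Bind R := a; no other remaining equation mentions R.
Bind B := h(a); substituting into the one remaining equation that mentions B gives: tup(X1,a,U) = tup(U,a,p(tup(k,A,c),q(h(a),a))).
Decompose tup/3: X1 = U,  a = a,  U = p(tup(k,A,c),q(h(a),a)).
Bind X1 := U; no other remaining equation mentions X1.
Delete trivial equation a = a.
Bind U := p(tup(k,A,c),q(h(a),a)); no other remaining equation mentions U. Substituting into the earlier binding gives X1 := p(tup(k,A,c),q(h(a),a)).
Decompose tup/3: tup(X,A,X) = tup(p(q(true,a),c),tup(p(a,X),q(Z,1),h(k)),Z),  tup(true,c,true) = tup(true,c,true),  T = true.
Decompose tup/3: X = p(q(true,a),c),  A = tup(p(a,X),q(Z,1),h(k)),  X = Z.
Bind X := p(q(true,a),c); substituting into the 2 remaining equations that mention X gives: A = tup(p(a,p(q(true,a),c)),q(Z,1),h(k)),  p(q(true,a),c) = Z.
Bind A := tup(p(a,p(q(true,a),c)),q(Z,1),h(k)); no other remaining equation mentions A. Substituting into the earlier bindings gives X1 := p(tup(k,tup(p(a,p(q(true,a),c)),q(Z,1),h(k)),c),q(h(a),a)), U := p(tup(k,tup(p(a,p(q(true,a),c)),q(Z,1),h(k)),c),q(h(a),a)).
Bind Z := p(q(true,a),c); no other remaining equation mentions Z. Substituting into the earlier bindings gives X1 := p(tup(k,tup(p(a,p(q(true,a),c)),q(p(q(true,a),c),1),h(k)),c),q(h(a),a)), U := p(tup(k,tup(p(a,p(q(true,a),c)),q(p(q(true,a),c),1),h(k)),c),q(h(a),a)), A := tup(p(a,p(q(true,a),c)),q(p(q(true,a),c),1),h(k)).
Delete trivial equation tup(true,c,true) = tup(true,c,true).
Bind T := true.
MGU = { R -> a, B -> h(a), X1 -> p(tup(k,tup(p(a,p(q(true,a),c)),q(p(q(true,a),c),1),h(k)),c),q(h(a),a)), U -> p(tup(k,tup(p(a,p(q(true,a),c)),q(p(q(true,a),c),1),h(k)),c),q(h(a),a)), X -> p(q(true,a),c), A -> tup(p(a,p(q(true,a),c)),q(p(q(true,a),c),1),h(k)), Z -> p(q(true,a),c), T -> true }, so B -> h(a).

h(a)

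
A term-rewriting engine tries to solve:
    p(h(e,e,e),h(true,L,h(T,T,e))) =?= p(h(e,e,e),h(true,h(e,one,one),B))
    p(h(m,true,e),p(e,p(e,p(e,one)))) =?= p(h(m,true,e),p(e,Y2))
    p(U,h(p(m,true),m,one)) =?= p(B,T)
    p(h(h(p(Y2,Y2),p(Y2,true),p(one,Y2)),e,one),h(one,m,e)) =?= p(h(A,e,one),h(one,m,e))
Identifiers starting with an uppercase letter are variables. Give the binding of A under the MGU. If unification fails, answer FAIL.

Decompose p/2: h(e,e,e) =?= h(e,e,e),  h(true,L,h(T,T,e)) =?= h(true,h(e,one,one),B).
Delete trivial equation h(e,e,e) =?= h(e,e,e).
Decompose h/3: true =?= true,  L =?= h(e,one,one),  h(T,T,e) =?= B.
Delete trivial equation true =?= true.
Bind L := h(e,one,one); no other remaining equation mentions L.
Bind B := h(T,T,e); substituting into the one remaining equation that mentions B gives: p(U,h(p(m,true),m,one)) =?= p(h(T,T,e),T).
Decompose p/2: h(m,true,e) =?= h(m,true,e),  p(e,p(e,p(e,one))) =?= p(e,Y2).
Delete trivial equation h(m,true,e) =?= h(m,true,e).
Decompose p/2: e =?= e,  p(e,p(e,one)) =?= Y2.
Delete trivial equation e =?= e.
Bind Y2 := p(e,p(e,one)); substituting into the one remaining equation that mentions Y2 gives: p(h(h(p(p(e,p(e,one)),p(e,p(e,one))),p(p(e,p(e,one)),true),p(one,p(e,p(e,one)))),e,one),h(one,m,e)) =?= p(h(A,e,one),h(one,m,e)).
Decompose p/2: U =?= h(T,T,e),  h(p(m,true),m,one) =?= T.
Bind U := h(T,T,e); no other remaining equation mentions U.
Bind T := h(p(m,true),m,one); no other remaining equation mentions T. Substituting into the earlier bindings gives B := h(h(p(m,true),m,one),h(p(m,true),m,one),e), U := h(h(p(m,true),m,one),h(p(m,true),m,one),e).
Decompose p/2: h(h(p(p(e,p(e,one)),p(e,p(e,one))),p(p(e,p(e,one)),true),p(one,p(e,p(e,one)))),e,one) =?= h(A,e,one),  h(one,m,e) =?= h(one,m,e).
Decompose h/3: h(p(p(e,p(e,one)),p(e,p(e,one))),p(p(e,p(e,one)),true),p(one,p(e,p(e,one)))) =?= A,  e =?= e,  one =?= one.
Bind A := h(p(p(e,p(e,one)),p(e,p(e,one))),p(p(e,p(e,one)),true),p(one,p(e,p(e,one)))); no other remaining equation mentions A.
Delete trivial equation e =?= e.
Delete trivial equation one =?= one.
Delete trivial equation h(one,m,e) =?= h(one,m,e).
MGU = { L -> h(e,one,one), B -> h(h(p(m,true),m,one),h(p(m,true),m,one),e), Y2 -> p(e,p(e,one)), U -> h(h(p(m,true),m,one),h(p(m,true),m,one),e), T -> h(p(m,true),m,one), A -> h(p(p(e,p(e,one)),p(e,p(e,one))),p(p(e,p(e,one)),true),p(one,p(e,p(e,one)))) }, so A -> h(p(p(e,p(e,one)),p(e,p(e,one))),p(p(e,p(e,one)),true),p(one,p(e,p(e,one)))).

h(p(p(e,p(e,one)),p(e,p(e,one))),p(p(e,p(e,one)),true),p(one,p(e,p(e,one))))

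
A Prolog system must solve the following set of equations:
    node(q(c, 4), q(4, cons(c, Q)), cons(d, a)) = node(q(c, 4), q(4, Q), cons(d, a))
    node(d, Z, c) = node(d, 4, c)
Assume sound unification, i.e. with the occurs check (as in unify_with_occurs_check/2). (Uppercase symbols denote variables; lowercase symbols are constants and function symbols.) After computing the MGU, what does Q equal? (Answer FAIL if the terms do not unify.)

FAIL

Decompose node/3: q(c, 4) = q(c, 4),  q(4, cons(c, Q)) = q(4, Q),  cons(d, a) = cons(d, a).
Delete trivial equation q(c, 4) = q(c, 4).
Decompose q/2: 4 = 4,  cons(c, Q) = Q.
Delete trivial equation 4 = 4.
Occurs check fails: Q occurs in cons(c, Q); the equation Q = cons(c, Q) has no finite solution.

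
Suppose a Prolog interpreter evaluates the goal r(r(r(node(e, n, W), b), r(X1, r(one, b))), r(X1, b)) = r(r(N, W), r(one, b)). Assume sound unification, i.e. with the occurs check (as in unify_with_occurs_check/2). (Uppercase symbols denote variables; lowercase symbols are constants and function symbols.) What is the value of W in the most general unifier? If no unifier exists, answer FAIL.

r(one, r(one, b))

Decompose r/2: r(r(node(e, n, W), b), r(X1, r(one, b))) = r(N, W),  r(X1, b) = r(one, b).
Decompose r/2: r(node(e, n, W), b) = N,  r(X1, r(one, b)) = W.
Bind N := r(node(e, n, W), b); no other remaining equation mentions N.
Bind W := r(X1, r(one, b)); no other remaining equation mentions W. Substituting into the earlier binding gives N := r(node(e, n, r(X1, r(one, b))), b).
Decompose r/2: X1 = one,  b = b.
Bind X1 := one; no other remaining equation mentions X1. Substituting into the earlier bindings gives N := r(node(e, n, r(one, r(one, b))), b), W := r(one, r(one, b)).
Delete trivial equation b = b.
MGU = { N -> r(node(e, n, r(one, r(one, b))), b), W -> r(one, r(one, b)), X1 -> one }, so W -> r(one, r(one, b)).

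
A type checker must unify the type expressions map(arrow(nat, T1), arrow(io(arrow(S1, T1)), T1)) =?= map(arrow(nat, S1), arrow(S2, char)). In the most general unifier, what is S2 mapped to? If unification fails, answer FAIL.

io(arrow(char, char))

Decompose map/2: arrow(nat, T1) =?= arrow(nat, S1),  arrow(io(arrow(S1, T1)), T1) =?= arrow(S2, char).
Decompose arrow/2: nat =?= nat,  T1 =?= S1.
Delete trivial equation nat =?= nat.
Bind T1 := S1; substituting into the remaining equation gives: arrow(io(arrow(S1, S1)), S1) =?= arrow(S2, char).
Decompose arrow/2: io(arrow(S1, S1)) =?= S2,  S1 =?= char.
Bind S2 := io(arrow(S1, S1)); no other remaining equation mentions S2.
Bind S1 := char. Substituting into the earlier bindings gives T1 := char, S2 := io(arrow(char, char)).
MGU = { T1 -> char, S2 -> io(arrow(char, char)), S1 -> char }, so S2 -> io(arrow(char, char)).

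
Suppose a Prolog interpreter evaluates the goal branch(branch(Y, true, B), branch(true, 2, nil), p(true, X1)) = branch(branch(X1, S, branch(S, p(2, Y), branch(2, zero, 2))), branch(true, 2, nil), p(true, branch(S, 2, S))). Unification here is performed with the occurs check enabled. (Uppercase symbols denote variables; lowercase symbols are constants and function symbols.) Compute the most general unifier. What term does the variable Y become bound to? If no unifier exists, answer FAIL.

branch(true, 2, true)

Decompose branch/3: branch(Y, true, B) = branch(X1, S, branch(S, p(2, Y), branch(2, zero, 2))),  branch(true, 2, nil) = branch(true, 2, nil),  p(true, X1) = p(true, branch(S, 2, S)).
Decompose branch/3: Y = X1,  true = S,  B = branch(S, p(2, Y), branch(2, zero, 2)).
Bind Y := X1; substituting into the one remaining equation that mentions Y gives: B = branch(S, p(2, X1), branch(2, zero, 2)).
Bind S := true; substituting into the 2 remaining equations that mention S gives: B = branch(true, p(2, X1), branch(2, zero, 2)),  p(true, X1) = p(true, branch(true, 2, true)).
Bind B := branch(true, p(2, X1), branch(2, zero, 2)); no other remaining equation mentions B.
Delete trivial equation branch(true, 2, nil) = branch(true, 2, nil).
Decompose p/2: true = true,  X1 = branch(true, 2, true).
Delete trivial equation true = true.
Bind X1 := branch(true, 2, true). Substituting into the earlier bindings gives Y := branch(true, 2, true), B := branch(true, p(2, branch(true, 2, true)), branch(2, zero, 2)).
MGU = { Y = branch(true, 2, true), S = true, B = branch(true, p(2, branch(true, 2, true)), branch(2, zero, 2)), X1 = branch(true, 2, true) }, so Y = branch(true, 2, true).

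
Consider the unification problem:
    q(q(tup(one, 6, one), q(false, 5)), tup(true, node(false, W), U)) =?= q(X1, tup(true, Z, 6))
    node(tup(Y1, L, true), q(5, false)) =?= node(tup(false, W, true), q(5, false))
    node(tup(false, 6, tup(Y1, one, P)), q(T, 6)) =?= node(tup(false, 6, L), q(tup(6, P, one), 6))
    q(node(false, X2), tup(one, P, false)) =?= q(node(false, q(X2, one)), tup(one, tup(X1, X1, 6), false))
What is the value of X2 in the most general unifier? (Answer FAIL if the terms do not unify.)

Decompose q/2: q(tup(one, 6, one), q(false, 5)) =?= X1,  tup(true, node(false, W), U) =?= tup(true, Z, 6).
Bind X1 := q(tup(one, 6, one), q(false, 5)); substituting into the one remaining equation that mentions X1 gives: q(node(false, X2), tup(one, P, false)) =?= q(node(false, q(X2, one)), tup(one, tup(q(tup(one, 6, one), q(false, 5)), q(tup(one, 6, one), q(false, 5)), 6), false)).
Decompose tup/3: true =?= true,  node(false, W) =?= Z,  U =?= 6.
Delete trivial equation true =?= true.
Bind Z := node(false, W); no other remaining equation mentions Z.
Bind U := 6; no other remaining equation mentions U.
Decompose node/2: tup(Y1, L, true) =?= tup(false, W, true),  q(5, false) =?= q(5, false).
Decompose tup/3: Y1 =?= false,  L =?= W,  true =?= true.
Bind Y1 := false; substituting into the one remaining equation that mentions Y1 gives: node(tup(false, 6, tup(false, one, P)), q(T, 6)) =?= node(tup(false, 6, L), q(tup(6, P, one), 6)).
Bind L := W; substituting into the one remaining equation that mentions L gives: node(tup(false, 6, tup(false, one, P)), q(T, 6)) =?= node(tup(false, 6, W), q(tup(6, P, one), 6)).
Delete trivial equation true =?= true.
Delete trivial equation q(5, false) =?= q(5, false).
Decompose node/2: tup(false, 6, tup(false, one, P)) =?= tup(false, 6, W),  q(T, 6) =?= q(tup(6, P, one), 6).
Decompose tup/3: false =?= false,  6 =?= 6,  tup(false, one, P) =?= W.
Delete trivial equation false =?= false.
Delete trivial equation 6 =?= 6.
Bind W := tup(false, one, P); no other remaining equation mentions W. Substituting into the earlier bindings gives Z := node(false, tup(false, one, P)), L := tup(false, one, P).
Decompose q/2: T =?= tup(6, P, one),  6 =?= 6.
Bind T := tup(6, P, one); no other remaining equation mentions T.
Delete trivial equation 6 =?= 6.
Decompose q/2: node(false, X2) =?= node(false, q(X2, one)),  tup(one, P, false) =?= tup(one, tup(q(tup(one, 6, one), q(false, 5)), q(tup(one, 6, one), q(false, 5)), 6), false).
Decompose node/2: false =?= false,  X2 =?= q(X2, one).
Delete trivial equation false =?= false.
Occurs check fails: X2 occurs in q(X2, one); the equation X2 =?= q(X2, one) has no finite solution.

FAIL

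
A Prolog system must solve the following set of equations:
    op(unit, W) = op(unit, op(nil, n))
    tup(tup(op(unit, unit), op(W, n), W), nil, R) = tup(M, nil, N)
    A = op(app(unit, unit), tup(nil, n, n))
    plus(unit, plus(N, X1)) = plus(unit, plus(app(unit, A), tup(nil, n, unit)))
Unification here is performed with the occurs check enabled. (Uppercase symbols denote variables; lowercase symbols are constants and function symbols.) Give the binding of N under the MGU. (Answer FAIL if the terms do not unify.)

app(unit, op(app(unit, unit), tup(nil, n, n)))

Decompose op/2: unit = unit,  W = op(nil, n).
Delete trivial equation unit = unit.
Bind W := op(nil, n); substituting into the one remaining equation that mentions W gives: tup(tup(op(unit, unit), op(op(nil, n), n), op(nil, n)), nil, R) = tup(M, nil, N).
Decompose tup/3: tup(op(unit, unit), op(op(nil, n), n), op(nil, n)) = M,  nil = nil,  R = N.
Bind M := tup(op(unit, unit), op(op(nil, n), n), op(nil, n)); no other remaining equation mentions M.
Delete trivial equation nil = nil.
Bind R := N; no other remaining equation mentions R.
Bind A := op(app(unit, unit), tup(nil, n, n)); substituting into the remaining equation gives: plus(unit, plus(N, X1)) = plus(unit, plus(app(unit, op(app(unit, unit), tup(nil, n, n))), tup(nil, n, unit))).
Decompose plus/2: unit = unit,  plus(N, X1) = plus(app(unit, op(app(unit, unit), tup(nil, n, n))), tup(nil, n, unit)).
Delete trivial equation unit = unit.
Decompose plus/2: N = app(unit, op(app(unit, unit), tup(nil, n, n))),  X1 = tup(nil, n, unit).
Bind N := app(unit, op(app(unit, unit), tup(nil, n, n))); no other remaining equation mentions N. Substituting into the earlier binding gives R := app(unit, op(app(unit, unit), tup(nil, n, n))).
Bind X1 := tup(nil, n, unit).
MGU = { W -> op(nil, n), M -> tup(op(unit, unit), op(op(nil, n), n), op(nil, n)), R -> app(unit, op(app(unit, unit), tup(nil, n, n))), A -> op(app(unit, unit), tup(nil, n, n)), N -> app(unit, op(app(unit, unit), tup(nil, n, n))), X1 -> tup(nil, n, unit) }, so N -> app(unit, op(app(unit, unit), tup(nil, n, n))).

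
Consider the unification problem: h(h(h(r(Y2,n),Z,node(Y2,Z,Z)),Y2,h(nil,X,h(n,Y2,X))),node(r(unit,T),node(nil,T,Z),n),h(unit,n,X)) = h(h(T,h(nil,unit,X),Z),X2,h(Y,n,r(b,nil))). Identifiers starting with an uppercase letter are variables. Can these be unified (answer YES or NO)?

Decompose h/3: h(h(r(Y2,n),Z,node(Y2,Z,Z)),Y2,h(nil,X,h(n,Y2,X))) = h(T,h(nil,unit,X),Z),  node(r(unit,T),node(nil,T,Z),n) = X2,  h(unit,n,X) = h(Y,n,r(b,nil)).
Decompose h/3: h(r(Y2,n),Z,node(Y2,Z,Z)) = T,  Y2 = h(nil,unit,X),  h(nil,X,h(n,Y2,X)) = Z.
Bind T := h(r(Y2,n),Z,node(Y2,Z,Z)); substituting into the one remaining equation that mentions T gives: node(r(unit,h(r(Y2,n),Z,node(Y2,Z,Z))),node(nil,h(r(Y2,n),Z,node(Y2,Z,Z)),Z),n) = X2.
Bind Y2 := h(nil,unit,X); substituting into the 2 remaining equations that mention Y2 gives: h(nil,X,h(n,h(nil,unit,X),X)) = Z,  node(r(unit,h(r(h(nil,unit,X),n),Z,node(h(nil,unit,X),Z,Z))),node(nil,h(r(h(nil,unit,X),n),Z,node(h(nil,unit,X),Z,Z)),Z),n) = X2. Substituting into the earlier binding gives T := h(r(h(nil,unit,X),n),Z,node(h(nil,unit,X),Z,Z)).
Bind Z := h(nil,X,h(n,h(nil,unit,X),X)); substituting into the one remaining equation that mentions Z gives: node(r(unit,h(r(h(nil,unit,X),n),h(nil,X,h(n,h(nil,unit,X),X)),node(h(nil,unit,X),h(nil,X,h(n,h(nil,unit,X),X)),h(nil,X,h(n,h(nil,unit,X),X))))),node(nil,h(r(h(nil,unit,X),n),h(nil,X,h(n,h(nil,unit,X),X)),node(h(nil,unit,X),h(nil,X,h(n,h(nil,unit,X),X)),h(nil,X,h(n,h(nil,unit,X),X)))),h(nil,X,h(n,h(nil,unit,X),X))),n) = X2. Substituting into the earlier binding gives T := h(r(h(nil,unit,X),n),h(nil,X,h(n,h(nil,unit,X),X)),node(h(nil,unit,X),h(nil,X,h(n,h(nil,unit,X),X)),h(nil,X,h(n,h(nil,unit,X),X)))).
Bind X2 := node(r(unit,h(r(h(nil,unit,X),n),h(nil,X,h(n,h(nil,unit,X),X)),node(h(nil,unit,X),h(nil,X,h(n,h(nil,unit,X),X)),h(nil,X,h(n,h(nil,unit,X),X))))),node(nil,h(r(h(nil,unit,X),n),h(nil,X,h(n,h(nil,unit,X),X)),node(h(nil,unit,X),h(nil,X,h(n,h(nil,unit,X),X)),h(nil,X,h(n,h(nil,unit,X),X)))),h(nil,X,h(n,h(nil,unit,X),X))),n); no other remaining equation mentions X2.
Decompose h/3: unit = Y,  n = n,  X = r(b,nil).
Bind Y := unit; no other remaining equation mentions Y.
Delete trivial equation n = n.
Bind X := r(b,nil). Substituting into the earlier bindings gives T := h(r(h(nil,unit,r(b,nil)),n),h(nil,r(b,nil),h(n,h(nil,unit,r(b,nil)),r(b,nil))),node(h(nil,unit,r(b,nil)),h(nil,r(b,nil),h(n,h(nil,unit,r(b,nil)),r(b,nil))),h(nil,r(b,nil),h(n,h(nil,unit,r(b,nil)),r(b,nil))))), Y2 := h(nil,unit,r(b,nil)), Z := h(nil,r(b,nil),h(n,h(nil,unit,r(b,nil)),r(b,nil))), X2 := node(r(unit,h(r(h(nil,unit,r(b,nil)),n),h(nil,r(b,nil),h(n,h(nil,unit,r(b,nil)),r(b,nil))),node(h(nil,unit,r(b,nil)),h(nil,r(b,nil),h(n,h(nil,unit,r(b,nil)),r(b,nil))),h(nil,r(b,nil),h(n,h(nil,unit,r(b,nil)),r(b,nil)))))),node(nil,h(r(h(nil,unit,r(b,nil)),n),h(nil,r(b,nil),h(n,h(nil,unit,r(b,nil)),r(b,nil))),node(h(nil,unit,r(b,nil)),h(nil,r(b,nil),h(n,h(nil,unit,r(b,nil)),r(b,nil))),h(nil,r(b,nil),h(n,h(nil,unit,r(b,nil)),r(b,nil))))),h(nil,r(b,nil),h(n,h(nil,unit,r(b,nil)),r(b,nil)))),n).
No equations remain and no clash or occurs-check failure arose, so a unifier exists.

YES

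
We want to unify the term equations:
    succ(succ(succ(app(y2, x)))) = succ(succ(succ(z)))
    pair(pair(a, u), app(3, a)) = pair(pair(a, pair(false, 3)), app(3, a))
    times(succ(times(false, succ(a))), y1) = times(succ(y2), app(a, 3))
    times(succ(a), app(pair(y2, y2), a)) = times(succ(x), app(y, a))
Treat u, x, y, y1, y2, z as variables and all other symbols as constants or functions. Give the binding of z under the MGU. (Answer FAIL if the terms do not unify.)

Decompose succ/1: succ(succ(app(y2, x))) = succ(succ(z)).
Decompose succ/1: succ(app(y2, x)) = succ(z).
Decompose succ/1: app(y2, x) = z.
Bind z := app(y2, x); no other remaining equation mentions z.
Decompose pair/2: pair(a, u) = pair(a, pair(false, 3)),  app(3, a) = app(3, a).
Decompose pair/2: a = a,  u = pair(false, 3).
Delete trivial equation a = a.
Bind u := pair(false, 3); no other remaining equation mentions u.
Delete trivial equation app(3, a) = app(3, a).
Decompose times/2: succ(times(false, succ(a))) = succ(y2),  y1 = app(a, 3).
Decompose succ/1: times(false, succ(a)) = y2.
Bind y2 := times(false, succ(a)); substituting into the one remaining equation that mentions y2 gives: times(succ(a), app(pair(times(false, succ(a)), times(false, succ(a))), a)) = times(succ(x), app(y, a)). Substituting into the earlier binding gives z := app(times(false, succ(a)), x).
Bind y1 := app(a, 3); no other remaining equation mentions y1.
Decompose times/2: succ(a) = succ(x),  app(pair(times(false, succ(a)), times(false, succ(a))), a) = app(y, a).
Decompose succ/1: a = x.
Bind x := a; no other remaining equation mentions x. Substituting into the earlier binding gives z := app(times(false, succ(a)), a).
Decompose app/2: pair(times(false, succ(a)), times(false, succ(a))) = y,  a = a.
Bind y := pair(times(false, succ(a)), times(false, succ(a))); no other remaining equation mentions y.
Delete trivial equation a = a.
MGU = { z -> app(times(false, succ(a)), a), u -> pair(false, 3), y2 -> times(false, succ(a)), y1 -> app(a, 3), x -> a, y -> pair(times(false, succ(a)), times(false, succ(a))) }, so z -> app(times(false, succ(a)), a).

app(times(false, succ(a)), a)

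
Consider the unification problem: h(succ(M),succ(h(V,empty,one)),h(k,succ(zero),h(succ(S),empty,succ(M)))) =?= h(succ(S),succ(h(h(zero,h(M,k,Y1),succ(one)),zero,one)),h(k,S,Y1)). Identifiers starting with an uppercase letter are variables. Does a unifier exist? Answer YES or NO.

Decompose h/3: succ(M) =?= succ(S),  succ(h(V,empty,one)) =?= succ(h(h(zero,h(M,k,Y1),succ(one)),zero,one)),  h(k,succ(zero),h(succ(S),empty,succ(M))) =?= h(k,S,Y1).
Decompose succ/1: M =?= S.
Bind M := S; substituting into the remaining equations gives: succ(h(V,empty,one)) =?= succ(h(h(zero,h(S,k,Y1),succ(one)),zero,one)),  h(k,succ(zero),h(succ(S),empty,succ(S))) =?= h(k,S,Y1).
Decompose succ/1: h(V,empty,one) =?= h(h(zero,h(S,k,Y1),succ(one)),zero,one).
Decompose h/3: V =?= h(zero,h(S,k,Y1),succ(one)),  empty =?= zero,  one =?= one.
Bind V := h(zero,h(S,k,Y1),succ(one)); no other remaining equation mentions V.
Clash: constants empty and zero differ; no unifier exists.

NO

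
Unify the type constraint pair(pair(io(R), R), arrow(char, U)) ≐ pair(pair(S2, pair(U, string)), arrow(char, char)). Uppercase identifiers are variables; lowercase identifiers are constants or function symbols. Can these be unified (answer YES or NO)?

Decompose pair/2: pair(io(R), R) ≐ pair(S2, pair(U, string)),  arrow(char, U) ≐ arrow(char, char).
Decompose pair/2: io(R) ≐ S2,  R ≐ pair(U, string).
Bind S2 := io(R); no other remaining equation mentions S2.
Bind R := pair(U, string); no other remaining equation mentions R. Substituting into the earlier binding gives S2 := io(pair(U, string)).
Decompose arrow/2: char ≐ char,  U ≐ char.
Delete trivial equation char ≐ char.
Bind U := char. Substituting into the earlier bindings gives S2 := io(pair(char, string)), R := pair(char, string).
No equations remain and no clash or occurs-check failure arose, so a unifier exists.

YES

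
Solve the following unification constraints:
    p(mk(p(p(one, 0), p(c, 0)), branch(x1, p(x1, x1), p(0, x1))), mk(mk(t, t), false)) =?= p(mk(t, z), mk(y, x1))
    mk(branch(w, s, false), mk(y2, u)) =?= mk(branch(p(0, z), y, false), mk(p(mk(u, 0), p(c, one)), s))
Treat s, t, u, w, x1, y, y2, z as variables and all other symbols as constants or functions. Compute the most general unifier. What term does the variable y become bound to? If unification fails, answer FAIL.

Decompose p/2: mk(p(p(one, 0), p(c, 0)), branch(x1, p(x1, x1), p(0, x1))) =?= mk(t, z),  mk(mk(t, t), false) =?= mk(y, x1).
Decompose mk/2: p(p(one, 0), p(c, 0)) =?= t,  branch(x1, p(x1, x1), p(0, x1)) =?= z.
Bind t := p(p(one, 0), p(c, 0)); substituting into the one remaining equation that mentions t gives: mk(mk(p(p(one, 0), p(c, 0)), p(p(one, 0), p(c, 0))), false) =?= mk(y, x1).
Bind z := branch(x1, p(x1, x1), p(0, x1)); substituting into the one remaining equation that mentions z gives: mk(branch(w, s, false), mk(y2, u)) =?= mk(branch(p(0, branch(x1, p(x1, x1), p(0, x1))), y, false), mk(p(mk(u, 0), p(c, one)), s)).
Decompose mk/2: mk(p(p(one, 0), p(c, 0)), p(p(one, 0), p(c, 0))) =?= y,  false =?= x1.
Bind y := mk(p(p(one, 0), p(c, 0)), p(p(one, 0), p(c, 0))); substituting into the one remaining equation that mentions y gives: mk(branch(w, s, false), mk(y2, u)) =?= mk(branch(p(0, branch(x1, p(x1, x1), p(0, x1))), mk(p(p(one, 0), p(c, 0)), p(p(one, 0), p(c, 0))), false), mk(p(mk(u, 0), p(c, one)), s)).
Bind x1 := false; substituting into the remaining equation gives: mk(branch(w, s, false), mk(y2, u)) =?= mk(branch(p(0, branch(false, p(false, false), p(0, false))), mk(p(p(one, 0), p(c, 0)), p(p(one, 0), p(c, 0))), false), mk(p(mk(u, 0), p(c, one)), s)). Substituting into the earlier binding gives z := branch(false, p(false, false), p(0, false)).
Decompose mk/2: branch(w, s, false) =?= branch(p(0, branch(false, p(false, false), p(0, false))), mk(p(p(one, 0), p(c, 0)), p(p(one, 0), p(c, 0))), false),  mk(y2, u) =?= mk(p(mk(u, 0), p(c, one)), s).
Decompose branch/3: w =?= p(0, branch(false, p(false, false), p(0, false))),  s =?= mk(p(p(one, 0), p(c, 0)), p(p(one, 0), p(c, 0))),  false =?= false.
Bind w := p(0, branch(false, p(false, false), p(0, false))); no other remaining equation mentions w.
Bind s := mk(p(p(one, 0), p(c, 0)), p(p(one, 0), p(c, 0))); substituting into the one remaining equation that mentions s gives: mk(y2, u) =?= mk(p(mk(u, 0), p(c, one)), mk(p(p(one, 0), p(c, 0)), p(p(one, 0), p(c, 0)))).
Delete trivial equation false =?= false.
Decompose mk/2: y2 =?= p(mk(u, 0), p(c, one)),  u =?= mk(p(p(one, 0), p(c, 0)), p(p(one, 0), p(c, 0))).
Bind y2 := p(mk(u, 0), p(c, one)); no other remaining equation mentions y2.
Bind u := mk(p(p(one, 0), p(c, 0)), p(p(one, 0), p(c, 0))). Substituting into the earlier binding gives y2 := p(mk(mk(p(p(one, 0), p(c, 0)), p(p(one, 0), p(c, 0))), 0), p(c, one)).
MGU = { t -> p(p(one, 0), p(c, 0)), z -> branch(false, p(false, false), p(0, false)), y -> mk(p(p(one, 0), p(c, 0)), p(p(one, 0), p(c, 0))), x1 -> false, w -> p(0, branch(false, p(false, false), p(0, false))), s -> mk(p(p(one, 0), p(c, 0)), p(p(one, 0), p(c, 0))), y2 -> p(mk(mk(p(p(one, 0), p(c, 0)), p(p(one, 0), p(c, 0))), 0), p(c, one)), u -> mk(p(p(one, 0), p(c, 0)), p(p(one, 0), p(c, 0))) }, so y -> mk(p(p(one, 0), p(c, 0)), p(p(one, 0), p(c, 0))).

mk(p(p(one, 0), p(c, 0)), p(p(one, 0), p(c, 0)))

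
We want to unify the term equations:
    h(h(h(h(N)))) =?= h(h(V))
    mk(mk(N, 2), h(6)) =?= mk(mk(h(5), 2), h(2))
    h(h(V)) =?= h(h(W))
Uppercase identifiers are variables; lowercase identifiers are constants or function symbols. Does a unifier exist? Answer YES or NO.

NO

Decompose h/1: h(h(h(N))) =?= h(V).
Decompose h/1: h(h(N)) =?= V.
Bind V := h(h(N)); substituting into the one remaining equation that mentions V gives: h(h(h(h(N)))) =?= h(h(W)).
Decompose mk/2: mk(N, 2) =?= mk(h(5), 2),  h(6) =?= h(2).
Decompose mk/2: N =?= h(5),  2 =?= 2.
Bind N := h(5); substituting into the one remaining equation that mentions N gives: h(h(h(h(h(5))))) =?= h(h(W)). Substituting into the earlier binding gives V := h(h(h(5))).
Delete trivial equation 2 =?= 2.
Decompose h/1: 6 =?= 2.
Clash: constants 6 and 2 differ; no unifier exists.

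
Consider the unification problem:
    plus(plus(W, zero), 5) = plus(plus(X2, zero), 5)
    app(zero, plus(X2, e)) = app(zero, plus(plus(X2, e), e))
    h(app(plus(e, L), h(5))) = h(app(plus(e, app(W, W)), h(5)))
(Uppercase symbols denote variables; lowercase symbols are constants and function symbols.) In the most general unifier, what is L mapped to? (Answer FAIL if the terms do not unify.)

FAIL

Decompose plus/2: plus(W, zero) = plus(X2, zero),  5 = 5.
Decompose plus/2: W = X2,  zero = zero.
Bind W := X2; substituting into the one remaining equation that mentions W gives: h(app(plus(e, L), h(5))) = h(app(plus(e, app(X2, X2)), h(5))).
Delete trivial equation zero = zero.
Delete trivial equation 5 = 5.
Decompose app/2: zero = zero,  plus(X2, e) = plus(plus(X2, e), e).
Delete trivial equation zero = zero.
Decompose plus/2: X2 = plus(X2, e),  e = e.
Occurs check fails: X2 occurs in plus(X2, e); the equation X2 = plus(X2, e) has no finite solution.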